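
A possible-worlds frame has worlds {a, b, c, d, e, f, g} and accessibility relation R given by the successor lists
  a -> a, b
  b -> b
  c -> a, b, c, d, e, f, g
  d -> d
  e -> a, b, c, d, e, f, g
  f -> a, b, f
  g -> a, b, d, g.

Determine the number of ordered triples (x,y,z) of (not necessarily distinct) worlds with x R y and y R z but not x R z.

0

R is transitive; there are no such tuples.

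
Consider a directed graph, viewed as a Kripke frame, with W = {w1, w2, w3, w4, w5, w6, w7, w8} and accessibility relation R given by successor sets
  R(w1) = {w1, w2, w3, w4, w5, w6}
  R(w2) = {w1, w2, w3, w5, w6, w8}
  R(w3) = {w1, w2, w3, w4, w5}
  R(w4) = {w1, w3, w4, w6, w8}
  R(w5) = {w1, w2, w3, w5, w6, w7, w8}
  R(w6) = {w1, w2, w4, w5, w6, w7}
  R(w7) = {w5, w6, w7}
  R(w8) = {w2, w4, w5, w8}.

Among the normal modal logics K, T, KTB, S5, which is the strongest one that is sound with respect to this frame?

Reflexive (axiom T): yes — every world is R-related to itself.
Symmetric (axiom B): yes — every pair in R has its reverse in R.
Euclidean (axiom 5): no — w1 R w2 and w1 R w4, but not w2 R w4.
So F validates K, T, KTB; S5 would additionally require R to be Euclidean. The strongest is KTB.

KTB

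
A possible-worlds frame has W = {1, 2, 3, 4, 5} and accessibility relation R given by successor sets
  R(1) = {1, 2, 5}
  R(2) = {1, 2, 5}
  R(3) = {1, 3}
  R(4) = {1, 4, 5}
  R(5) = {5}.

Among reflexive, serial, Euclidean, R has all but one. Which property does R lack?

Euclidean

Reflexive: yes — every world is R-related to itself.
Serial: yes — every world has a successor (e.g. 1 R 1).
Euclidean: no — 1 R 5 and 1 R 2, but not 5 R 2.
Only Euclidean fails.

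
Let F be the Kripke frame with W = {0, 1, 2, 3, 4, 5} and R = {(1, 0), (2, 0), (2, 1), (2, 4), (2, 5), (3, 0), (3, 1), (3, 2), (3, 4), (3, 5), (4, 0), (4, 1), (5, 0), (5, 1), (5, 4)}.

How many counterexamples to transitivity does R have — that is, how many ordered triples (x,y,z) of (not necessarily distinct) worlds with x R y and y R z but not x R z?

R is transitive; there are no such tuples.

0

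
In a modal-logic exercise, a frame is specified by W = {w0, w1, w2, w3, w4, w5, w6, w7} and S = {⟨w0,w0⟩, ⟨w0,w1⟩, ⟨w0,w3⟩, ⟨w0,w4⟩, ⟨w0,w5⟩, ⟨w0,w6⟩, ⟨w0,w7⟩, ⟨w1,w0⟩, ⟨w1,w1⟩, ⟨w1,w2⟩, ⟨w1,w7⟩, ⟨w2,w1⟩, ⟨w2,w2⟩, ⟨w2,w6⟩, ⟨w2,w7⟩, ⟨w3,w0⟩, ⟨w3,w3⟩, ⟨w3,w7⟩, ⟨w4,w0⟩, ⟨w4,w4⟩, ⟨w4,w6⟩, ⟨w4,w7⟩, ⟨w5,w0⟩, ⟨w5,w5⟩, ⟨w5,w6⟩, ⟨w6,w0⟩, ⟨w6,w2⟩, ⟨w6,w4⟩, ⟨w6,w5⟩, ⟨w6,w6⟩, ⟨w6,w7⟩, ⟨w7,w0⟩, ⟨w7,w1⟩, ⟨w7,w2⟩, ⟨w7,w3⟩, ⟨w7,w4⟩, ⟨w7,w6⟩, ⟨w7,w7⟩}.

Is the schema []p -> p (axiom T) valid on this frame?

Yes

The schema T characterises exactly the reflexive frames.
Reflexive: yes — every world is S-related to itself.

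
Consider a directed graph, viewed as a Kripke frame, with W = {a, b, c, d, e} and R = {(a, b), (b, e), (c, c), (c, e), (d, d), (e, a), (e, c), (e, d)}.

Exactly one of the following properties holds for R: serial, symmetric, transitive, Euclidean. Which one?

Serial: yes — every world has a successor (e.g. a R b).
Symmetric: no — a R b but not b R a.
Transitive: no — a R b and b R e, but not a R e.
Euclidean: no — e R a and e R c, but not a R c.
Only serial holds.

serial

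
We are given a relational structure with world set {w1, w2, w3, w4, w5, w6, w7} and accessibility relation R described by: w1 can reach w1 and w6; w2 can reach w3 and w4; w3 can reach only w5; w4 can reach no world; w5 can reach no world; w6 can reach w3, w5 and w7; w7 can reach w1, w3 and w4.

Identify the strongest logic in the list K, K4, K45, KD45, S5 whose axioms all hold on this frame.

Transitive (axiom 4): no — w1 R w6 and w6 R w3, but not w1 R w3.
Euclidean (axiom 5): no — w2 R w3 and w2 R w4, but not w3 R w4.
Serial (axiom D): no — w4 has no R-successor.
Reflexive (axiom T): no — w2 is not related to itself.
So F validates K; K4 would additionally require R to be transitive. The strongest is K.

K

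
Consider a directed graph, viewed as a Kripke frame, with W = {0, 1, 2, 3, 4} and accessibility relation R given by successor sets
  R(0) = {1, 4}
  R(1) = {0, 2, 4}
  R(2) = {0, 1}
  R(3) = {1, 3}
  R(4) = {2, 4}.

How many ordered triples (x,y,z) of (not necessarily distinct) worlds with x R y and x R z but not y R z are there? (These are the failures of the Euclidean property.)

13

Enumerating: (0,1,1), (0,4,1), (1,0,0), (1,0,2), (1,2,2), (1,2,4), (1,4,0), (2,0,0), (2,1,1), (3,1,1), (3,1,3), (4,2,2), (4,2,4).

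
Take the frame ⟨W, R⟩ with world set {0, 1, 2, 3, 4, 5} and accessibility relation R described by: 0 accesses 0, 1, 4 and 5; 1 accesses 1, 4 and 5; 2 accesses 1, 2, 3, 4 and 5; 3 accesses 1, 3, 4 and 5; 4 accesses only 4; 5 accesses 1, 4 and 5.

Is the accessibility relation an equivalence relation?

No

Reflexive: yes — every world is R-related to itself.
Symmetric: no — 0 R 1 but not 1 R 0.
Transitive: yes — every two-step R-path is closed by a direct edge.
So R is not an equivalence relation.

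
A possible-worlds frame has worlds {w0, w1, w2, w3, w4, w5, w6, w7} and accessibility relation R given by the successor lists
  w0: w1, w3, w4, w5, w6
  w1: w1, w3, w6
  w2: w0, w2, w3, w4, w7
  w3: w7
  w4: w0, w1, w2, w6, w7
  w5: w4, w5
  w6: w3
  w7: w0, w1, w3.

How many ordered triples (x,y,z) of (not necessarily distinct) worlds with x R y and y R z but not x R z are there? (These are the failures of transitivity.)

33

Enumerating: (w0,w3,w7), (w0,w4,w0), (w0,w4,w2), (w0,w4,w7), (w1,w3,w7), (w2,w0,w1), (w2,w0,w5), (w2,w0,w6), (w2,w4,w1), (w2,w4,w6), (w2,w7,w1), (w3,w7,w0), … and 21 more.
Total: 33.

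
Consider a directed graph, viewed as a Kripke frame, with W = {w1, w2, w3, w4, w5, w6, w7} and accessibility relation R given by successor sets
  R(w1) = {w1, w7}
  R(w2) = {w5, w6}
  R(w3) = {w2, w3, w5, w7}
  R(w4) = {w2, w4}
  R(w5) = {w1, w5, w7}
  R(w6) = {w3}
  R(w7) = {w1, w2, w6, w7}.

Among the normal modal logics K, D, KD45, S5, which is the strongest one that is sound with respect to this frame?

Serial (axiom D): yes — every world has a successor (e.g. w1 R w1).
Euclidean (axiom 5): no — w2 R w5 and w2 R w6, but not w5 R w6.
Transitive (axiom 4): no — w1 R w7 and w7 R w2, but not w1 R w2.
Reflexive (axiom T): no — w2 is not related to itself.
So F validates K, D; KD45 would additionally require R to be Euclidean and transitive. The strongest is D.

D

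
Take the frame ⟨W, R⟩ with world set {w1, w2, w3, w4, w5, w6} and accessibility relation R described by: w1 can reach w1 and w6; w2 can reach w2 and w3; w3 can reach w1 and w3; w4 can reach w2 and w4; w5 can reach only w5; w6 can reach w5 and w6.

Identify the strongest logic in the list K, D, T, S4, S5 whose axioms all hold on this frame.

Serial (axiom D): yes — every world has a successor (e.g. w1 R w1).
Reflexive (axiom T): yes — every world is R-related to itself.
Transitive (axiom 4): no — w1 R w6 and w6 R w5, but not w1 R w5.
Euclidean (axiom 5): no — w1 R w6 and w1 R w1, but not w6 R w1.
So F validates K, D, T; S4 would additionally require R to be transitive. The strongest is T.

T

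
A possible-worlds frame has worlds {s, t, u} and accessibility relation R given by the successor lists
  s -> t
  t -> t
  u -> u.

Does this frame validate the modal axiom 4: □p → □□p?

The schema 4 characterises exactly the transitive frames.
Transitive: yes — every two-step R-path is closed by a direct edge.

Yes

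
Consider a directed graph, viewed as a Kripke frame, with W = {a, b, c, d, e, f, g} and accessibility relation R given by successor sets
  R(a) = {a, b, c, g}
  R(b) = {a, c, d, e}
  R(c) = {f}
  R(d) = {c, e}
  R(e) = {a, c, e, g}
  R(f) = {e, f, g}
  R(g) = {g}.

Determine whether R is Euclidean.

Euclidean: no — a R b and a R g, but not b R g.

No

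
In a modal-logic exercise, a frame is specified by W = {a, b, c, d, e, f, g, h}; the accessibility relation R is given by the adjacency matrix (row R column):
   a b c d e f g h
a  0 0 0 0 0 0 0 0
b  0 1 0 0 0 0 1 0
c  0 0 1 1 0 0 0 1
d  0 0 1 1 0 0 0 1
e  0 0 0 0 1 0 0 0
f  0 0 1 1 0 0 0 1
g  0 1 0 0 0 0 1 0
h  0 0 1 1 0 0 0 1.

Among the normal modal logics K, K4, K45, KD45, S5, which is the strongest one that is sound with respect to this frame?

K45

Transitive (axiom 4): yes — every two-step R-path is closed by a direct edge.
Euclidean (axiom 5): yes — any two successors of a common world are R-related.
Serial (axiom D): no — a has no R-successor.
Reflexive (axiom T): no — a is not related to itself.
So F validates K, K4, K45; KD45 would additionally require R to be serial. The strongest is K45.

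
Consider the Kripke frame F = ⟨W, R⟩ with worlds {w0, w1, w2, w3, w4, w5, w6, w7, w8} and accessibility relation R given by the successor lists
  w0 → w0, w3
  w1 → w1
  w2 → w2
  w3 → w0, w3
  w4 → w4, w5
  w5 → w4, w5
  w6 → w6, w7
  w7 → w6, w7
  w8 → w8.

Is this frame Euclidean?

Yes

Euclidean: yes — any two successors of a common world are R-related.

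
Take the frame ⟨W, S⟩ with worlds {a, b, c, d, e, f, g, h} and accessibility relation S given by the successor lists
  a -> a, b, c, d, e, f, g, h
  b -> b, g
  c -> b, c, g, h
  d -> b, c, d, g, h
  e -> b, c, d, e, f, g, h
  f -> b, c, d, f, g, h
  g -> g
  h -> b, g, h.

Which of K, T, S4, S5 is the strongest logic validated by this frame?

S4

Reflexive (axiom T): yes — every world is S-related to itself.
Transitive (axiom 4): yes — every two-step S-path is closed by a direct edge.
Euclidean (axiom 5): no — a S b and a S c, but not b S c.
So F validates K, T, S4; S5 would additionally require S to be Euclidean. The strongest is S4.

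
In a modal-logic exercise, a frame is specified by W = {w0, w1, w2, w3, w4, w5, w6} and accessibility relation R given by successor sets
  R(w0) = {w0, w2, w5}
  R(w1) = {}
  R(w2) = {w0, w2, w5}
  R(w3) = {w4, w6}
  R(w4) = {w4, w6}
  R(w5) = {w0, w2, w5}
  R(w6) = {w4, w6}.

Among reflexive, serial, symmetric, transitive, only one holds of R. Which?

Reflexive: no — w1 is not related to itself.
Serial: no — w1 has no R-successor.
Symmetric: no — w3 R w4 but not w4 R w3.
Transitive: yes — every two-step R-path is closed by a direct edge.
Only transitive holds.

transitive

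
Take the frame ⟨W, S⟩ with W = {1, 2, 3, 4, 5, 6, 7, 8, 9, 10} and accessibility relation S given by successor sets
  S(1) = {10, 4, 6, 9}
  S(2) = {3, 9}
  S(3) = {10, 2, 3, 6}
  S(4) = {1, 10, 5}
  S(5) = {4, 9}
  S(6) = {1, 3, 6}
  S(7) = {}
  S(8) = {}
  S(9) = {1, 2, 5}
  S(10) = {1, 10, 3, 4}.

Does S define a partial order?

No

Reflexive: no — 1 is not related to itself.
Transitive: no — 1 S 10 and 10 S 3, but not 1 S 3.
Antisymmetric: no — 1 S 10 and 10 S 1 with 1 ≠ 10.
So S is not a partial order.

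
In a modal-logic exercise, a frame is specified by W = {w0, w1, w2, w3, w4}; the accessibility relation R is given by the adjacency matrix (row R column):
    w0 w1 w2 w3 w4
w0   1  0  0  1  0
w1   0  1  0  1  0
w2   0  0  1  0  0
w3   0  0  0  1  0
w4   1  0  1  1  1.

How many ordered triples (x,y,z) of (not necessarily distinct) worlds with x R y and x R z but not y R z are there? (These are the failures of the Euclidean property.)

10

Enumerating: (w0,w3,w0), (w1,w3,w1), (w4,w0,w2), (w4,w0,w4), (w4,w2,w0), (w4,w2,w3), (w4,w2,w4), (w4,w3,w0), (w4,w3,w2), (w4,w3,w4).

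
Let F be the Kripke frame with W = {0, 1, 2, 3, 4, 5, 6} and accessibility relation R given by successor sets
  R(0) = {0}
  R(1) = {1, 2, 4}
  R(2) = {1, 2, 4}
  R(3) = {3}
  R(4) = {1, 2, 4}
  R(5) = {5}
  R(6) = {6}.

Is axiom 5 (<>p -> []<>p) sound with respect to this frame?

Yes

Axiom 5 corresponds to the accessibility relation being Euclidean.
Euclidean: yes — any two successors of a common world are R-related.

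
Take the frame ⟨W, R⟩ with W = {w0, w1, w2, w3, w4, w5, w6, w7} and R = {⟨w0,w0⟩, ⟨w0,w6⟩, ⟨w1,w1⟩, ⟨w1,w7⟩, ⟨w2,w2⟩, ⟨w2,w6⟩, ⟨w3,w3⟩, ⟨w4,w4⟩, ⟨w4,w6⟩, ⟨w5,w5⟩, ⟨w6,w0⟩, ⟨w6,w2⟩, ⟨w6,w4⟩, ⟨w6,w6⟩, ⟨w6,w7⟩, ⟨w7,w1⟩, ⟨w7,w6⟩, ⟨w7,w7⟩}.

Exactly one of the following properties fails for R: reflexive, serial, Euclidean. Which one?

Reflexive: yes — every world is R-related to itself.
Serial: yes — every world has a successor (e.g. w0 R w0).
Euclidean: no — w6 R w0 and w6 R w2, but not w0 R w2.
Only Euclidean fails.

Euclidean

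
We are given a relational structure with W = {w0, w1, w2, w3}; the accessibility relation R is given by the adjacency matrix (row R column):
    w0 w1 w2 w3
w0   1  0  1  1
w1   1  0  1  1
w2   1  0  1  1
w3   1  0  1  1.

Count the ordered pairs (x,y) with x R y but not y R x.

3

Enumerating: (w1,w0), (w1,w2), (w1,w3).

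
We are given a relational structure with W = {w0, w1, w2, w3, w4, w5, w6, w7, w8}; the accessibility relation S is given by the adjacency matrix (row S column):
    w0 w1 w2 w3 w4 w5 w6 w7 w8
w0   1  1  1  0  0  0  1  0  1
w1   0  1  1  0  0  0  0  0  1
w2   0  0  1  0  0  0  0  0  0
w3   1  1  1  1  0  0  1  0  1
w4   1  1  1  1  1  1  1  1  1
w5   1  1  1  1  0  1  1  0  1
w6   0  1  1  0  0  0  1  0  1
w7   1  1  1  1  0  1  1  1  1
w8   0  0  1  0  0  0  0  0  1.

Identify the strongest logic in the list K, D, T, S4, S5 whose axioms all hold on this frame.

S4

Serial (axiom D): yes — every world has a successor (e.g. w0 S w0).
Reflexive (axiom T): yes — every world is S-related to itself.
Transitive (axiom 4): yes — every two-step S-path is closed by a direct edge.
Euclidean (axiom 5): no — w0 S w1 and w0 S w6, but not w1 S w6.
So F validates K, D, T, S4; S5 would additionally require S to be Euclidean. The strongest is S4.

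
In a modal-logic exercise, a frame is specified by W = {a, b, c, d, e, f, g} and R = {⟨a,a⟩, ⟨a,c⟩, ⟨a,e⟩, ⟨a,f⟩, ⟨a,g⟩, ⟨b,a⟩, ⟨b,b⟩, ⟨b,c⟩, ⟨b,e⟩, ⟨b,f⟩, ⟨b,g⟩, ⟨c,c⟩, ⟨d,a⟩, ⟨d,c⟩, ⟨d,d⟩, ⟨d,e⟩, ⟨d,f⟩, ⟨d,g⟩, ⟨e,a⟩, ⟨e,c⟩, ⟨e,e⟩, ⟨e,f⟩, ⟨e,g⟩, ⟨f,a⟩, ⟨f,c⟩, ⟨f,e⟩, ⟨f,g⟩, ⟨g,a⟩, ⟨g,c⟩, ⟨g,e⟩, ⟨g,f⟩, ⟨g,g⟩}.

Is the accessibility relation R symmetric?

No

Symmetric: no — a R c but not c R a.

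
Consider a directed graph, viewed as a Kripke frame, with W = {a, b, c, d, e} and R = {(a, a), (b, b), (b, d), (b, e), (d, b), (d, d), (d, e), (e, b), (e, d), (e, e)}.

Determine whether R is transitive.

Yes

Transitive: yes — every two-step R-path is closed by a direct edge.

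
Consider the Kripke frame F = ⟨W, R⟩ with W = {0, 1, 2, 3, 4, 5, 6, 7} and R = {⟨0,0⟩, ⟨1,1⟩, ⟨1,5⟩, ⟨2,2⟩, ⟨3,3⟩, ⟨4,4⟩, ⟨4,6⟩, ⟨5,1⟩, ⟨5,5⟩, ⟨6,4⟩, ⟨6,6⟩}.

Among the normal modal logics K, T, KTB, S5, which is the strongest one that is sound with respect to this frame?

Reflexive (axiom T): no — 7 is not related to itself.
Symmetric (axiom B): yes — every pair in R has its reverse in R.
Euclidean (axiom 5): yes — any two successors of a common world are R-related.
So F validates K; T would additionally require R to be reflexive. The strongest is K.

K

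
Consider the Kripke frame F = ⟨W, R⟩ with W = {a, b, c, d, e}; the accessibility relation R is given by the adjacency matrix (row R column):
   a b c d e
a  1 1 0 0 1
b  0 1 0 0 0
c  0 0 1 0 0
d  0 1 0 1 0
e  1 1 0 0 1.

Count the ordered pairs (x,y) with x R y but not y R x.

Enumerating: (a,b), (d,b), (e,b).

3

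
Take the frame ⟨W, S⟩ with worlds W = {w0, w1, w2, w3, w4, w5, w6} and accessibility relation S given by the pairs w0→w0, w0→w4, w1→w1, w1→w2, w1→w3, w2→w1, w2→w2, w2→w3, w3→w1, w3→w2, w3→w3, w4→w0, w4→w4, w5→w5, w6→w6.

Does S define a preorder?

Reflexive: yes — every world is S-related to itself.
Transitive: yes — every two-step S-path is closed by a direct edge.
So S is a preorder.

Yes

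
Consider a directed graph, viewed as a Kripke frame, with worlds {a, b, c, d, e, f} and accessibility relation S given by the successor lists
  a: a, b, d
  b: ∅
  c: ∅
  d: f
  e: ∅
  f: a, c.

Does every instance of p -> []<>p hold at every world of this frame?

No

By correspondence theory, B is valid on a frame iff S is symmetric.
Symmetric: no — a S b but not b S a.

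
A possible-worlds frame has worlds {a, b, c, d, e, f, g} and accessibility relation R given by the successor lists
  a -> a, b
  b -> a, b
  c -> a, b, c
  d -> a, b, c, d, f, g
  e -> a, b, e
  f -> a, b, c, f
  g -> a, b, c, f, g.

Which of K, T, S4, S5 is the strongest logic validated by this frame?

Reflexive (axiom T): yes — every world is R-related to itself.
Transitive (axiom 4): yes — every two-step R-path is closed by a direct edge.
Euclidean (axiom 5): no — d R a and d R c, but not a R c.
So F validates K, T, S4; S5 would additionally require R to be Euclidean. The strongest is S4.

S4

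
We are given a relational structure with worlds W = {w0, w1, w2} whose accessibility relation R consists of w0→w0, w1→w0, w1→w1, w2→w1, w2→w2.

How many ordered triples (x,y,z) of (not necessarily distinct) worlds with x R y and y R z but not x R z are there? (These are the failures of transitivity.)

Enumerating: (w2,w1,w0).

1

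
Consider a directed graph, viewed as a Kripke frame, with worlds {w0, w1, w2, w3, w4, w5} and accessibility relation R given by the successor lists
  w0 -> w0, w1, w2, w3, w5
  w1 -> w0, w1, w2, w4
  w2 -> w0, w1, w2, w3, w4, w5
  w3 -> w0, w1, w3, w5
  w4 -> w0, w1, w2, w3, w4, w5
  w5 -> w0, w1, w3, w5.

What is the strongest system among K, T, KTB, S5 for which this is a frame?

Reflexive (axiom T): yes — every world is R-related to itself.
Symmetric (axiom B): no — w2 R w3 but not w3 R w2.
Euclidean (axiom 5): no — w0 R w1 and w0 R w3, but not w1 R w3.
So F validates K, T; KTB would additionally require R to be symmetric. The strongest is T.

T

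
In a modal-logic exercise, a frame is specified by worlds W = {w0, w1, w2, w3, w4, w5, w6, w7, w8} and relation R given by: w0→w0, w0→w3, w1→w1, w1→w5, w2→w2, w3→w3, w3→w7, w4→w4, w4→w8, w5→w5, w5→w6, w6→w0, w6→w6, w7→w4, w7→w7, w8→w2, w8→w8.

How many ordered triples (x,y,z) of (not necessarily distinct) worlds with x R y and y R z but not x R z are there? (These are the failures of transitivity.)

7

Enumerating: (w0,w3,w7), (w1,w5,w6), (w3,w7,w4), (w4,w8,w2), (w5,w6,w0), (w6,w0,w3), (w7,w4,w8).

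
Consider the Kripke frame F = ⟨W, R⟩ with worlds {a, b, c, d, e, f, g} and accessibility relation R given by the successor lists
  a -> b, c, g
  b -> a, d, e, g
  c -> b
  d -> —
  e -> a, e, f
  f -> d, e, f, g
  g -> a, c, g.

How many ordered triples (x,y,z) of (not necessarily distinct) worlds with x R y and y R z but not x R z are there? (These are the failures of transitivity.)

Enumerating: (a,b,a), (a,b,d), (a,b,e), (a,g,a), (b,a,b), (b,a,c), (b,e,f), (b,g,c), (c,b,a), (c,b,d), (c,b,e), (c,b,g), … and 10 more.
Total: 22.

22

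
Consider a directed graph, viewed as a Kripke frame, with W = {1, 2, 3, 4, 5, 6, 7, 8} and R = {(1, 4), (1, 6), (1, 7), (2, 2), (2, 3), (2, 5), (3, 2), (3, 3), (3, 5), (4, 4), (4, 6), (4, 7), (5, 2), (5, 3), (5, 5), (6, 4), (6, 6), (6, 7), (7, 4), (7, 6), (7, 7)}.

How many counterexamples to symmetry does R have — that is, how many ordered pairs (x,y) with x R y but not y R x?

3

Enumerating: (1,4), (1,6), (1,7).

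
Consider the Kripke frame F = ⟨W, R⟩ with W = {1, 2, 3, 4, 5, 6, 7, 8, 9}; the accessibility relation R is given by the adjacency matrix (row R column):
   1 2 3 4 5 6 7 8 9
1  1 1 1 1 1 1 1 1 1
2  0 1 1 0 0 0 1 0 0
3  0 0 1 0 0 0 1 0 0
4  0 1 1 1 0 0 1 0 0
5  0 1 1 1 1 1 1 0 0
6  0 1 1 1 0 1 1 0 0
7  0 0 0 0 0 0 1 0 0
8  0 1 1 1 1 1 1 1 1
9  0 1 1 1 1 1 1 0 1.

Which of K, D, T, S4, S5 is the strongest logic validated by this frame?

Serial (axiom D): yes — every world has a successor (e.g. 1 R 1).
Reflexive (axiom T): yes — every world is R-related to itself.
Transitive (axiom 4): yes — every two-step R-path is closed by a direct edge.
Euclidean (axiom 5): no — 1 R 2 and 1 R 4, but not 2 R 4.
So F validates K, D, T, S4; S5 would additionally require R to be Euclidean. The strongest is S4.

S4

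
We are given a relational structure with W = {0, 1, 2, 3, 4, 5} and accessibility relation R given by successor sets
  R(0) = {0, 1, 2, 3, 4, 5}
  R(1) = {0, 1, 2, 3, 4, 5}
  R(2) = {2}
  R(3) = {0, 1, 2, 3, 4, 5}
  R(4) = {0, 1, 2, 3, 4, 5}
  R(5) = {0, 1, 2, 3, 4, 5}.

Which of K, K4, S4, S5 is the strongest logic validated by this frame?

S4

Transitive (axiom 4): yes — every two-step R-path is closed by a direct edge.
Reflexive (axiom T): yes — every world is R-related to itself.
Euclidean (axiom 5): no — 0 R 2 and 0 R 1, but not 2 R 1.
So F validates K, K4, S4; S5 would additionally require R to be Euclidean. The strongest is S4.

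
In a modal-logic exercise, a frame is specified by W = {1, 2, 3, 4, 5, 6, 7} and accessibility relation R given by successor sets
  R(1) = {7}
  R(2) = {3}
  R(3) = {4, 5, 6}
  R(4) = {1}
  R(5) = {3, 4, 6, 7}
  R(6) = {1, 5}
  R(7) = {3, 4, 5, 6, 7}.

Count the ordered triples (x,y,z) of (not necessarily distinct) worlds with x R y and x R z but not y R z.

34

Enumerating: (2,3,3), (3,4,4), (3,4,5), (3,4,6), (3,5,5), (3,6,4), (3,6,6), (4,1,1), (5,3,3), (5,3,7), (5,4,3), (5,4,4), … and 22 more.
Total: 34.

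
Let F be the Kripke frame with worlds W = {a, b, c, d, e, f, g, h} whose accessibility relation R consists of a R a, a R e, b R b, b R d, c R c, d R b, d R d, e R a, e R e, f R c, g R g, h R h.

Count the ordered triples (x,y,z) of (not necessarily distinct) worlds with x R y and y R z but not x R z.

0

R is transitive; there are no such tuples.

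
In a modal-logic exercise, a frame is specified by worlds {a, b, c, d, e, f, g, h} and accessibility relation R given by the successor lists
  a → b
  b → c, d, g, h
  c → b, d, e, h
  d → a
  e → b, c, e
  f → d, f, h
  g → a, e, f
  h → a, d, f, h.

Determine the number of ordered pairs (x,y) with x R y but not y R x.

Enumerating: (a,b), (b,d), (b,g), (b,h), (c,d), (c,h), (d,a), (e,b), (f,d), (g,a), (g,e), (g,f), (h,a), (h,d).

14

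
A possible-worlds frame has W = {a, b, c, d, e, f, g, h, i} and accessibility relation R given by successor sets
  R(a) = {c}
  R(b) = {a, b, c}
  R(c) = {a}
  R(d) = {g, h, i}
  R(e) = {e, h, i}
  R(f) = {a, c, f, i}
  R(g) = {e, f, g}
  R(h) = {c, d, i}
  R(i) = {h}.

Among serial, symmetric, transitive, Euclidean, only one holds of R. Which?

serial

Serial: yes — every world has a successor (e.g. a R c).
Symmetric: no — b R a but not a R b.
Transitive: no — d R g and g R e, but not d R e.
Euclidean: no — d R g and d R h, but not g R h.
Only serial holds.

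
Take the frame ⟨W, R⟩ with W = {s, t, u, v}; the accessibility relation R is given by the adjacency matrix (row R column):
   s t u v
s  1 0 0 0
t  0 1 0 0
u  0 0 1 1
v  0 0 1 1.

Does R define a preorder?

Yes

Reflexive: yes — every world is R-related to itself.
Transitive: yes — every two-step R-path is closed by a direct edge.
So R is a preorder.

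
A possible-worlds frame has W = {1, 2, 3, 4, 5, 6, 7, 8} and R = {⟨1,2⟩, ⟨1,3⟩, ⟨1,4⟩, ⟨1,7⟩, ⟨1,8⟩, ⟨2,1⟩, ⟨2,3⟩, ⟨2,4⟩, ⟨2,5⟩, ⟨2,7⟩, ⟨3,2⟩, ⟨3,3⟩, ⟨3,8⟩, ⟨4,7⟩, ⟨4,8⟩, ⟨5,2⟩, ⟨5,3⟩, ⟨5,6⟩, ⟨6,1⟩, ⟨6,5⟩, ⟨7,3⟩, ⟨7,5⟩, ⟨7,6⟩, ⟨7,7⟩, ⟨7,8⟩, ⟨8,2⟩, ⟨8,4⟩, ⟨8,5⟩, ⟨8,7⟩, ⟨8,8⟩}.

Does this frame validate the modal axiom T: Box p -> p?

No

Axiom T corresponds to the accessibility relation being reflexive.
Reflexive: no — 1 is not related to itself.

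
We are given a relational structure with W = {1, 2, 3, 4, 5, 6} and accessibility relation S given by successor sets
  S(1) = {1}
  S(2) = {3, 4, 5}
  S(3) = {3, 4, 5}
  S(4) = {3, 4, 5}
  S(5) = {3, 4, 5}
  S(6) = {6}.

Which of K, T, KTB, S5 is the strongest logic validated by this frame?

K

Reflexive (axiom T): no — 2 is not related to itself.
Symmetric (axiom B): no — 2 S 3 but not 3 S 2.
Euclidean (axiom 5): yes — any two successors of a common world are S-related.
So F validates K; T would additionally require S to be reflexive. The strongest is K.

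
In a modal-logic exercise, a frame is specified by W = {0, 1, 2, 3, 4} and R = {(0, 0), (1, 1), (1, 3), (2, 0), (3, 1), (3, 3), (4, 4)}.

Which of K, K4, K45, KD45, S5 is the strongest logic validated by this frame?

KD45

Transitive (axiom 4): yes — every two-step R-path is closed by a direct edge.
Euclidean (axiom 5): yes — any two successors of a common world are R-related.
Serial (axiom D): yes — every world has a successor (e.g. 0 R 0).
Reflexive (axiom T): no — 2 is not related to itself.
So F validates K, K4, K45, KD45; S5 would additionally require R to be reflexive. The strongest is KD45.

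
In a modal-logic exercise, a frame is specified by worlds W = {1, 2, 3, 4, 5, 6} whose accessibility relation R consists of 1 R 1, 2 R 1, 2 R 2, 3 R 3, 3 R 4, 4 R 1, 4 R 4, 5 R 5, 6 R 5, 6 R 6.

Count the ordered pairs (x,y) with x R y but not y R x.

Enumerating: (2,1), (3,4), (4,1), (6,5).

4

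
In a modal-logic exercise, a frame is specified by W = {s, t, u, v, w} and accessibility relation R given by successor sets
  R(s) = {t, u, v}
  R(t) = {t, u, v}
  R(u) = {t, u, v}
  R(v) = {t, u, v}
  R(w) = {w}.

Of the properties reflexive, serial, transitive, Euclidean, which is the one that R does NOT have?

Reflexive: no — s is not related to itself.
Serial: yes — every world has a successor (e.g. s R t).
Transitive: yes — every two-step R-path is closed by a direct edge.
Euclidean: yes — any two successors of a common world are R-related.
Only reflexive fails.

reflexive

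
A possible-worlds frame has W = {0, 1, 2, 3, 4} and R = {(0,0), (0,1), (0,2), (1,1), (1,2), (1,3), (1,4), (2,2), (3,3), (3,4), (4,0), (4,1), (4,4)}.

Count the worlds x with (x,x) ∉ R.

R is reflexive; there are no such worlds.

0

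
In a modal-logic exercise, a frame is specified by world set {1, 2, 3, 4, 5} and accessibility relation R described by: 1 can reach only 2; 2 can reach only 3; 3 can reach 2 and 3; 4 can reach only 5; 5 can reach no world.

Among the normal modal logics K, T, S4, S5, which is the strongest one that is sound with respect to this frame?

K

Reflexive (axiom T): no — 1 is not related to itself.
Transitive (axiom 4): no — 1 R 2 and 2 R 3, but not 1 R 3.
Euclidean (axiom 5): no — 1 R 2 and 1 R 2, but not 2 R 2.
So F validates K; T would additionally require R to be reflexive. The strongest is K.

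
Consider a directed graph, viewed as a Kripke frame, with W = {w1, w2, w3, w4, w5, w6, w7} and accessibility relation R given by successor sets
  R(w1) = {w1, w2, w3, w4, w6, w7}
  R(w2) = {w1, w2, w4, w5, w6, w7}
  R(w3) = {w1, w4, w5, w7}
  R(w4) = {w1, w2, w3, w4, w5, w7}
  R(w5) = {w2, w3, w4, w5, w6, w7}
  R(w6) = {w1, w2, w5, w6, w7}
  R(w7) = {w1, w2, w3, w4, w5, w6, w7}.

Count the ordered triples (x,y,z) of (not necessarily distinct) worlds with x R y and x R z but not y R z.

Enumerating: (w1,w2,w3), (w1,w3,w2), (w1,w3,w3), (w1,w3,w6), (w1,w4,w6), (w1,w6,w3), (w1,w6,w4), (w2,w1,w5), (w2,w4,w6), (w2,w5,w1), (w2,w6,w4), (w3,w1,w5), … and 24 more.
Total: 36.

36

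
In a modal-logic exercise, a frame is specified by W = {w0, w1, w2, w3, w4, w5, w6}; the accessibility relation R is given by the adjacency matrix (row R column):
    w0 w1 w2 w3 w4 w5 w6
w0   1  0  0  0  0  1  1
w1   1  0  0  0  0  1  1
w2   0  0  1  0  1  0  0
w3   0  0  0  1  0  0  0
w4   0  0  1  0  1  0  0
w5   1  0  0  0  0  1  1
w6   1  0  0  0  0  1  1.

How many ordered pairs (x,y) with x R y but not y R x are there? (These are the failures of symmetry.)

Enumerating: (w1,w0), (w1,w5), (w1,w6).

3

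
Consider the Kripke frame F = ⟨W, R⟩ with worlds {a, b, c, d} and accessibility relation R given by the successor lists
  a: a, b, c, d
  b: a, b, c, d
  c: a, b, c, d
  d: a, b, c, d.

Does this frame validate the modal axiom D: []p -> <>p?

Yes

By correspondence theory, D is valid on a frame iff R is serial.
Serial: yes — every world has a successor (e.g. a R a).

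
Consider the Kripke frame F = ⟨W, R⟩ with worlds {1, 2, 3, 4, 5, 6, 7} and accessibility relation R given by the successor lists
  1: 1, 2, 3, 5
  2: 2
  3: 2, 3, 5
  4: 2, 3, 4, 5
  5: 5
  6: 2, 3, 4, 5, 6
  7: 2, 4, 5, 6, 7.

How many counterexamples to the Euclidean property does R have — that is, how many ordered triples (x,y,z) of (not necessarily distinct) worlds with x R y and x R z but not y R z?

Enumerating: (1,2,1), (1,2,3), (1,2,5), (1,3,1), (1,5,1), (1,5,2), (1,5,3), (3,2,3), (3,2,5), (3,5,2), (3,5,3), (4,2,3), … and 28 more.
Total: 40.

40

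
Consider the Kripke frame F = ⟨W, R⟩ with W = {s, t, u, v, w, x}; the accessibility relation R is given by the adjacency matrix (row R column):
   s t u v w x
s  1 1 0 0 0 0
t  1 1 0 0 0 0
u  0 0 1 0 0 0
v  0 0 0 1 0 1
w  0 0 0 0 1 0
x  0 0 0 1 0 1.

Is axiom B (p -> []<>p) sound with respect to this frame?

Axiom B corresponds to the accessibility relation being symmetric.
Symmetric: yes — every pair in R has its reverse in R.

Yes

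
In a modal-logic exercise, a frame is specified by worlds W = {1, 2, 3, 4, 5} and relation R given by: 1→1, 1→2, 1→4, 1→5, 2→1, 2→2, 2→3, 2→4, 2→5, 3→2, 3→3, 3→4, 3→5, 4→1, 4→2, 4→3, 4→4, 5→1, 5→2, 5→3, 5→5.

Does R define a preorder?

Reflexive: yes — every world is R-related to itself.
Transitive: no — 1 R 2 and 2 R 3, but not 1 R 3.
So R is not a preorder.

No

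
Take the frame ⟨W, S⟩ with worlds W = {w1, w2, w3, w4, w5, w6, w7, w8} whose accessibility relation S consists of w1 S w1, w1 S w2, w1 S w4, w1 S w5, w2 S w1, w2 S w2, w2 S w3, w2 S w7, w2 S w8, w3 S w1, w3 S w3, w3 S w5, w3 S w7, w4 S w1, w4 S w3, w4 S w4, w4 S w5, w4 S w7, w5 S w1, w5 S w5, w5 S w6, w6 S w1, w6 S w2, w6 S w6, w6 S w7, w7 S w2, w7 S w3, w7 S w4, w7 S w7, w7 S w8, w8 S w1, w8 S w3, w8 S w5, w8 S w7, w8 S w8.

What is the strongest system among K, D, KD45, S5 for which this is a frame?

Serial (axiom D): yes — every world has a successor (e.g. w1 S w1).
Euclidean (axiom 5): no — w1 S w2 and w1 S w4, but not w2 S w4.
Transitive (axiom 4): no — w1 S w2 and w2 S w3, but not w1 S w3.
Reflexive (axiom T): yes — every world is S-related to itself.
So F validates K, D; KD45 would additionally require S to be Euclidean and transitive. The strongest is D.

D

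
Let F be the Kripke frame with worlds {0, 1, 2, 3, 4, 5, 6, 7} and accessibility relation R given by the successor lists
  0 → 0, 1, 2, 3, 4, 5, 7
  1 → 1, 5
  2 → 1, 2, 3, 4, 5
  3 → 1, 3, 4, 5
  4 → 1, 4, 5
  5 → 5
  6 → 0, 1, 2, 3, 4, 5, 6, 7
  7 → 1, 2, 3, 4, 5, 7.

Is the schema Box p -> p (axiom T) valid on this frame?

Axiom T corresponds to the accessibility relation being reflexive.
Reflexive: yes — every world is R-related to itself.

Yes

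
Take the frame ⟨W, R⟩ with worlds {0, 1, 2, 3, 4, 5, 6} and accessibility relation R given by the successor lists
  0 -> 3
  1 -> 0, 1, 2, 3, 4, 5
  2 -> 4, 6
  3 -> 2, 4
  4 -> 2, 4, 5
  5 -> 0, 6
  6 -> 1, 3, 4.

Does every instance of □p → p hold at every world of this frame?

The schema T characterises exactly the reflexive frames.
Reflexive: no — 0 is not related to itself.

No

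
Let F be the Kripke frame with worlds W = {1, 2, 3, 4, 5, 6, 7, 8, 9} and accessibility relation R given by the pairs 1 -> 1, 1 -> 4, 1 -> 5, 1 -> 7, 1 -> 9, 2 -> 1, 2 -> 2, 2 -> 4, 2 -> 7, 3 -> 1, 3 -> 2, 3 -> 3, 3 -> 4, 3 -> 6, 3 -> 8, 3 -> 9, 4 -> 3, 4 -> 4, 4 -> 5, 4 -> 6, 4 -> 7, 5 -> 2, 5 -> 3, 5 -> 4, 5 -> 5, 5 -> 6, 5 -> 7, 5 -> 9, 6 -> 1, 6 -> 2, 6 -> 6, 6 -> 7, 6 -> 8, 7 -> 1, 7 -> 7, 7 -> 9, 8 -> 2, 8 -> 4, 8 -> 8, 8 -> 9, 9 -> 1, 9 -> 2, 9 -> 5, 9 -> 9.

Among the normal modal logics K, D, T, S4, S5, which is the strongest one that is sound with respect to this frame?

T

Serial (axiom D): yes — every world has a successor (e.g. 1 R 1).
Reflexive (axiom T): yes — every world is R-related to itself.
Transitive (axiom 4): no — 1 R 4 and 4 R 3, but not 1 R 3.
Euclidean (axiom 5): no — 1 R 4 and 1 R 9, but not 4 R 9.
So F validates K, D, T; S4 would additionally require R to be transitive. The strongest is T.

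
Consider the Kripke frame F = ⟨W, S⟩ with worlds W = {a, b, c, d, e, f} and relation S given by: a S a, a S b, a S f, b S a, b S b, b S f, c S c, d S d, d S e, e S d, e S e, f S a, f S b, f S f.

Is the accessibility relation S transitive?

Transitive: yes — every two-step S-path is closed by a direct edge.

Yes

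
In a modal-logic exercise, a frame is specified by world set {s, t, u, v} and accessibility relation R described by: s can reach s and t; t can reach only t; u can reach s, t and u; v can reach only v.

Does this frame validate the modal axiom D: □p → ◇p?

Yes

The schema D characterises exactly the serial frames.
Serial: yes — every world has a successor (e.g. s R s).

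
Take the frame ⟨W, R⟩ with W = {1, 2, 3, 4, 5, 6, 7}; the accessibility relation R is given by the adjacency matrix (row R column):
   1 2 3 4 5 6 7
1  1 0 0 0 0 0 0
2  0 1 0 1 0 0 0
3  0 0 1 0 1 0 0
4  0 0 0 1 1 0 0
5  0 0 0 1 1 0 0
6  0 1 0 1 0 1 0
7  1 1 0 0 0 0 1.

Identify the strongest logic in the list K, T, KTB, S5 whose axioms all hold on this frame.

Reflexive (axiom T): yes — every world is R-related to itself.
Symmetric (axiom B): no — 2 R 4 but not 4 R 2.
Euclidean (axiom 5): no — 6 R 4 and 6 R 2, but not 4 R 2.
So F validates K, T; KTB would additionally require R to be symmetric. The strongest is T.

T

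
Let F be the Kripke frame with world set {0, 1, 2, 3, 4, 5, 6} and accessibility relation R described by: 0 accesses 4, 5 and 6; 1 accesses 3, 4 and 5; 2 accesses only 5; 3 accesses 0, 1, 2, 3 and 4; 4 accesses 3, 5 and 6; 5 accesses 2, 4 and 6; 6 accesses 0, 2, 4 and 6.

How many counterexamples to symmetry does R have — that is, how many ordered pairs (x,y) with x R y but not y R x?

8

Enumerating: (0,4), (0,5), (1,4), (1,5), (3,0), (3,2), (5,6), (6,2).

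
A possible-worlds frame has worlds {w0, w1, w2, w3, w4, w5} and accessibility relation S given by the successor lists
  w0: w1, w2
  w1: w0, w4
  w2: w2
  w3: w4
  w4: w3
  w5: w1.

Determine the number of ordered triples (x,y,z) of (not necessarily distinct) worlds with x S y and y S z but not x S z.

Enumerating: (w0,w1,w0), (w0,w1,w4), (w1,w0,w1), (w1,w0,w2), (w1,w4,w3), (w3,w4,w3), (w4,w3,w4), (w5,w1,w0), (w5,w1,w4).

9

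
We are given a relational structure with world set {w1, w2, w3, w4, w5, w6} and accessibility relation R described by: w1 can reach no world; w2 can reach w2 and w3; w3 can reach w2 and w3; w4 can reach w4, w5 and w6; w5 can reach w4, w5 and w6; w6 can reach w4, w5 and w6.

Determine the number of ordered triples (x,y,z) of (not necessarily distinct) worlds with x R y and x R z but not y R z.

R is Euclidean; there are no such tuples.

0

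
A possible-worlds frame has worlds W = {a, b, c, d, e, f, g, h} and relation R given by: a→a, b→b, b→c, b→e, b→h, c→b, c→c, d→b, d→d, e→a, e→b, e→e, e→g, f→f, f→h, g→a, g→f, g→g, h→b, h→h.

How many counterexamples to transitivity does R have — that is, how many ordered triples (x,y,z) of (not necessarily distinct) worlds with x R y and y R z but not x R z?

Enumerating: (b,e,a), (b,e,g), (c,b,e), (c,b,h), (d,b,c), (d,b,e), (d,b,h), (e,b,c), (e,b,h), (e,g,f), (f,h,b), (g,f,h), (h,b,c), (h,b,e).

14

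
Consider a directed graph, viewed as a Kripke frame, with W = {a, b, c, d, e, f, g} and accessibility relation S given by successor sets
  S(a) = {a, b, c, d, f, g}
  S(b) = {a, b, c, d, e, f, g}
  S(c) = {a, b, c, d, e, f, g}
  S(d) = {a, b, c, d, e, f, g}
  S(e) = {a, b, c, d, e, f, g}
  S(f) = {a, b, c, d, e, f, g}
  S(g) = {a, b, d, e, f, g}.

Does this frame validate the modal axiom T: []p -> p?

By correspondence theory, T is valid on a frame iff S is reflexive.
Reflexive: yes — every world is S-related to itself.

Yes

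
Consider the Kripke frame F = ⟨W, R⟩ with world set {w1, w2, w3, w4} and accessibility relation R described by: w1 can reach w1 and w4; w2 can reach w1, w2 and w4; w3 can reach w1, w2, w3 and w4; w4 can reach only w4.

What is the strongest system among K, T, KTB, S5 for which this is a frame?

T

Reflexive (axiom T): yes — every world is R-related to itself.
Symmetric (axiom B): no — w1 R w4 but not w4 R w1.
Euclidean (axiom 5): no — w2 R w4 and w2 R w1, but not w4 R w1.
So F validates K, T; KTB would additionally require R to be symmetric. The strongest is T.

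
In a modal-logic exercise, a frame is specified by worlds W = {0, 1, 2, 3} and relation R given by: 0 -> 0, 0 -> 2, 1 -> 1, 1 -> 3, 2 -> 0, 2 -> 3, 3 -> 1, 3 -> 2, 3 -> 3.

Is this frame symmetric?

Yes

Symmetric: yes — every pair in R has its reverse in R.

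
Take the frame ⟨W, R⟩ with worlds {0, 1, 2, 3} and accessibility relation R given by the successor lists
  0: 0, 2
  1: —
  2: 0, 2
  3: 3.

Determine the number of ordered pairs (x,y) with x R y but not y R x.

0

R is symmetric; there are no such tuples.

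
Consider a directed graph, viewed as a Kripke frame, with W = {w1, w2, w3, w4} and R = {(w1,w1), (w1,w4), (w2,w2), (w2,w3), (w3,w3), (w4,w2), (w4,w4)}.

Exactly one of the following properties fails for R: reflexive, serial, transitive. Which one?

transitive

Reflexive: yes — every world is R-related to itself.
Serial: yes — every world has a successor (e.g. w1 R w1).
Transitive: no — w1 R w4 and w4 R w2, but not w1 R w2.
Only transitive fails.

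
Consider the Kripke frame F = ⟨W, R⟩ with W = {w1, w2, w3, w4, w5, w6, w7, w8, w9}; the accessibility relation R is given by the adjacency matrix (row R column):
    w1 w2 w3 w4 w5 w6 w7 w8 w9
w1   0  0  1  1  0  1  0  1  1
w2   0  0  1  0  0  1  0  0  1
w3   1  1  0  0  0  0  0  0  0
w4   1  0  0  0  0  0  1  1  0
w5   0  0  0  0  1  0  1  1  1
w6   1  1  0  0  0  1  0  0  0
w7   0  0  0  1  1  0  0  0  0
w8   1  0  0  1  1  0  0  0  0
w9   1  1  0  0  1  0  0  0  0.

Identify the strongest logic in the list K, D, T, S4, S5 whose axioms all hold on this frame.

Serial (axiom D): yes — every world has a successor (e.g. w1 R w3).
Reflexive (axiom T): no — w1 is not related to itself.
Transitive (axiom 4): no — w1 R w3 and w3 R w2, but not w1 R w2.
Euclidean (axiom 5): no — w1 R w3 and w1 R w4, but not w3 R w4.
So F validates K, D; T would additionally require R to be reflexive. The strongest is D.

D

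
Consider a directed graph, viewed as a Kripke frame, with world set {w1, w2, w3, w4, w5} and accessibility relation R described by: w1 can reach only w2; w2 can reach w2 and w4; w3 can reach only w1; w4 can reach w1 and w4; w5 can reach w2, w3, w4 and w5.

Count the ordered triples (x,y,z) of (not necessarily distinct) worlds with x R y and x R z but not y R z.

13

Enumerating: (w2,w4,w2), (w3,w1,w1), (w4,w1,w1), (w4,w1,w4), (w5,w2,w3), (w5,w2,w5), (w5,w3,w2), (w5,w3,w3), (w5,w3,w4), (w5,w3,w5), (w5,w4,w2), (w5,w4,w3), (w5,w4,w5).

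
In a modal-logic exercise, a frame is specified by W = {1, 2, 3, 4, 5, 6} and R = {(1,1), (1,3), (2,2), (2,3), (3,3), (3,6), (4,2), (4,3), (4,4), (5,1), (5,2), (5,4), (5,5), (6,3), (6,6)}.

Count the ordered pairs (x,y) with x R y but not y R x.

Enumerating: (1,3), (2,3), (4,2), (4,3), (5,1), (5,2), (5,4).

7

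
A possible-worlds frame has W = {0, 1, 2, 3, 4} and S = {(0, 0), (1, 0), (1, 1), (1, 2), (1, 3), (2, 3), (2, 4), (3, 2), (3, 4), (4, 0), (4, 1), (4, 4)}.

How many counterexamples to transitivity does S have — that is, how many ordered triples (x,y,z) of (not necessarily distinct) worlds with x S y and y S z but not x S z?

Enumerating: (1,2,4), (1,3,4), (2,3,2), (2,4,0), (2,4,1), (3,2,3), (3,4,0), (3,4,1), (4,1,2), (4,1,3).

10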